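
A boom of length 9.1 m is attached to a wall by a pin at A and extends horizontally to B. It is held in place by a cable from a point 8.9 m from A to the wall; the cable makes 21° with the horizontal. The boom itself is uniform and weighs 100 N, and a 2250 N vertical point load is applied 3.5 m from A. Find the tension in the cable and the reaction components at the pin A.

T = 2612 N, A_x = 2438 N, A_y = 1414 N

ΣM about A: T·sin21°·8.9 − 100·4.55 − 2250·3.5 = 0 → T = 8330/(8.9·0.358368) = 2611.71 ≈ 2612 N.
ΣF_x = 0: A_x − T·cos21° = 0 → A_x = 2611.71 × 0.93358 = 2438 N.
ΣF_y = 0: A_y + T·sin21° − 100 − 2250 = 0 → A_y = 2350 − 2611.71 × 0.358368 = 1414 N.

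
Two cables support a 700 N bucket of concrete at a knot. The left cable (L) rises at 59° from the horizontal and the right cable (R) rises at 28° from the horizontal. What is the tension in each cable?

ΣF_x = 0: −T_L·cos59° + T_R·cos28° = 0 → T_R = 0.583317·T_L.
ΣF_y = 0: T_L·sin59° + T_R·sin28° = 700.
Substitute: T_L·(0.857167 + 0.583317·0.469472) = 700 → T_L = 618.911 ≈ 618.9 N.
Then T_R = 0.583317 × 618.911 = 361.0 N.

T_L = 618.9 N, T_R = 361.0 N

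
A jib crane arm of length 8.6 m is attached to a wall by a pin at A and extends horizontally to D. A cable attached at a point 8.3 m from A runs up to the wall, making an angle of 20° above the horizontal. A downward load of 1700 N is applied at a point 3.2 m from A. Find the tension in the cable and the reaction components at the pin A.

ΣM about A: T·sin20°·8.3 − 1700·3.2 = 0 → T = 5440/(8.3·0.34202) = 1916.33 ≈ 1916 N.
ΣF_x = 0: A_x − T·cos20° = 0 → A_x = 1916.33 × 0.939693 = 1801 N.
ΣF_y = 0: A_y + T·sin20° − 1700 = 0 → A_y = 1700 − 1916.33 × 0.34202 = 1045 N.

T = 1916 N, A_x = 1801 N, A_y = 1045 N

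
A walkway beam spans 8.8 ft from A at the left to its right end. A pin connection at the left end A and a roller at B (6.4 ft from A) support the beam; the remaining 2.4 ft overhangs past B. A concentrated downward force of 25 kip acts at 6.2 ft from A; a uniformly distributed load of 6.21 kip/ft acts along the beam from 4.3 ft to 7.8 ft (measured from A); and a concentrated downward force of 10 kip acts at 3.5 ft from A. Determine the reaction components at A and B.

Resultant of the distributed load: 6.21 × 3.5 = 21.735 kip at 6.05 ft from A.
Moments about A: B_y·6.4 − 25·6.2 − (6.21·3.5)·6.05 − 10·3.5 = 0 → B_y = 321.49675/6.4 = 50.2339 ≈ 50.23 kip.
ΣF_y = 0: A_y + 50.2339 − 25 − 6.21·3.5 − 10 = 0 → A_y = 6.501 kip.
ΣF_x = 0: no horizontal applied forces, so A_x = 0.

A_x = 0, A_y = 6.501 kip, B_y = 50.23 kip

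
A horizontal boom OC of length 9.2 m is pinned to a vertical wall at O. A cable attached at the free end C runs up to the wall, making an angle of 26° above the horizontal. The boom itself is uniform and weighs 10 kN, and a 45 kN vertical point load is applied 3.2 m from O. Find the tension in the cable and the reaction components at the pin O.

T = 47.11 kN, O_x = 42.34 kN, O_y = 34.35 kN

ΣM about O: T·sin26°·9.2 − 10·4.6 − 45·3.2 = 0 → T = 190/(9.2·0.438371) = 47.1112 ≈ 47.11 kN.
ΣF_x = 0: O_x − T·cos26° = 0 → O_x = 47.1112 × 0.898794 = 42.34 kN.
ΣF_y = 0: O_y + T·sin26° − 10 − 45 = 0 → O_y = 55 − 47.1112 × 0.438371 = 34.35 kN.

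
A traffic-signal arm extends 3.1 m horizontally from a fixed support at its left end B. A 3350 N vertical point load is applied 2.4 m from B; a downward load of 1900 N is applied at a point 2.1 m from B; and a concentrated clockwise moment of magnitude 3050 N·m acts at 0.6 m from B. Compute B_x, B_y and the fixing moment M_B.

B_x = 0, B_y = 5250 N, M_B = 15080 N·m

ΣF_x = 0: B_x = 0.
ΣF_y = 0: B_y − 3350 − 1900 = 0 → B_y = 5250 N.
ΣM about B: M_B − 3350·2.4 − 1900·2.1 − 3050 = 0 → M_B = 15080 N·m.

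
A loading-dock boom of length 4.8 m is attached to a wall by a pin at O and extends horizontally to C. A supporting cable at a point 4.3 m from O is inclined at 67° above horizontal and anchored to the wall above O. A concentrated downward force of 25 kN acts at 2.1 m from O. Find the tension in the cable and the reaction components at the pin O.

T = 13.26 kN, O_x = 5.183 kN, O_y = 12.79 kN

ΣM about O: T·sin67°·4.3 − 25·2.1 = 0 → T = 52.5/(4.3·0.920505) = 13.2637 ≈ 13.26 kN.
ΣF_x = 0: O_x − T·cos67° = 0 → O_x = 13.2637 × 0.390731 = 5.183 kN.
ΣF_y = 0: O_y + T·sin67° − 25 = 0 → O_y = 25 − 13.2637 × 0.920505 = 12.79 kN.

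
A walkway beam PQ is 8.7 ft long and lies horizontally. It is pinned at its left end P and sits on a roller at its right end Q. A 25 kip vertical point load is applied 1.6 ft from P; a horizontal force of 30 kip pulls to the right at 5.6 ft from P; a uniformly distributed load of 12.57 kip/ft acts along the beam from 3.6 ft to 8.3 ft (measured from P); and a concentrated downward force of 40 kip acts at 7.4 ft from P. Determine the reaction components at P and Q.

P_x = -30.00 kip, P_y = 45.05 kip, Q_y = 79.03 kip

Resultant of the distributed load: 12.57 × 4.7 = 59.079 kip at 5.95 ft from P.
Taking moments about P: Q_y·8.7 − 25·1.6 − (12.57·4.7)·5.95 − 40·7.4 = 0 → Q_y = 687.52005/8.7 = 79.0253 ≈ 79.03 kip.
ΣF_y = 0: P_y + 79.0253 − 25 − 12.57·4.7 − 40 = 0 → P_y = 45.05 kip.
ΣF_x = 0: P_x + 30 = 0 → P_x = -30.00 kip.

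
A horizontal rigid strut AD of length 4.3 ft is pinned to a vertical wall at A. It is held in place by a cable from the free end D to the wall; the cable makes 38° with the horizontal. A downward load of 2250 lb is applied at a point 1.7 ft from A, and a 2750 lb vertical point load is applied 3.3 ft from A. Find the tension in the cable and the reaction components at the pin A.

T = 4873 lb, A_x = 3840 lb, A_y = 2000 lb

ΣM about A: T·sin38°·4.3 − 2250·1.7 − 2750·3.3 = 0 → T = 12900/(4.3·0.615661) = 4872.81 ≈ 4873 lb.
ΣF_x = 0: A_x − T·cos38° = 0 → A_x = 4872.81 × 0.788011 = 3840 lb.
ΣF_y = 0: A_y + T·sin38° − 2250 − 2750 = 0 → A_y = 5000 − 4872.81 × 0.615661 = 2000 lb.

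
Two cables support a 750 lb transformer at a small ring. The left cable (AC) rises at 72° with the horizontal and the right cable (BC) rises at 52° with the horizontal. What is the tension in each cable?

T_AC = 557.0 lb, T_BC = 279.6 lb

ΣF_x = 0: −T_AC·cos72° + T_BC·cos52° = 0 → T_BC = 0.501927·T_AC.
ΣF_y = 0: T_AC·sin72° + T_BC·sin52° = 750.
Substitute: T_AC·(0.951057 + 0.501927·0.788011) = 750 → T_AC = 556.966 ≈ 557.0 lb.
Then T_BC = 0.501927 × 556.966 = 279.6 lb.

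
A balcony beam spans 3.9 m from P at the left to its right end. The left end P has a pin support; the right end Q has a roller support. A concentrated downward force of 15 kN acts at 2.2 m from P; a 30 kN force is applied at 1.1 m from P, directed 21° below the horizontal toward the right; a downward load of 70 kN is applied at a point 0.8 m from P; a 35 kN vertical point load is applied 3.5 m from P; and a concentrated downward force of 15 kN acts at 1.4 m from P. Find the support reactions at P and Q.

P_x = -28.01 kN, P_y = 83.10 kN, Q_y = 62.65 kN

ΣM about P: Q_y·3.9 − 15·2.2 − 30·sin21°·1.1 − 70·0.8 − 35·3.5 − 15·1.4 = 0 → Q_y = 244.326/3.9 = 62.6477 ≈ 62.65 kN.
ΣF_y = 0: P_y + 62.6477 − 15 − 30·sin21° − 70 − 35 − 15 = 0 → P_y = 83.10 kN.
ΣF_x = 0: P_x + 30·cos21° = 0 → P_x = -28.01 kN.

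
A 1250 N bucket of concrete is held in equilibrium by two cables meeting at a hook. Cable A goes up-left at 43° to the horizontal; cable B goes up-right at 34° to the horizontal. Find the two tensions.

ΣF_x = 0: −T_A·cos43° + T_B·cos34° = 0 → T_B = 0.882172·T_A.
ΣF_y = 0: T_A·sin43° + T_B·sin34° = 1250.
Substitute: T_A·(0.681998 + 0.882172·0.559193) = 1250 → T_A = 1063.56 ≈ 1064 N.
Then T_B = 0.882172 × 1063.56 = 938.2 N.

T_A = 1064 N, T_B = 938.2 N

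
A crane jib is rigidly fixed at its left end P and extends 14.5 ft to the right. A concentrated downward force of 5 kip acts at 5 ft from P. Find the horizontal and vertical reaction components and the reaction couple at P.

P_x = 0, P_y = 5.000 kip, M_P = 25.00 kip·ft

ΣF_x = 0: P_x = 0.
ΣF_y = 0: P_y − 5 = 0 → P_y = 5.000 kip.
ΣM about P: M_P − 5·5 = 0 → M_P = 25.00 kip·ft.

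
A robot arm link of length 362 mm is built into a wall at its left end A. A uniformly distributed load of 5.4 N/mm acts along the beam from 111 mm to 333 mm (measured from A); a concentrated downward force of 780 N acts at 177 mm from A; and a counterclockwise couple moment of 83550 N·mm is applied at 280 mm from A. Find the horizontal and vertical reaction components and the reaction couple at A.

A_x = 0, A_y = 1979 N, M_A = 320600 N·mm

Resultant of the distributed load: 5.4 × 222 = 1198.8 N at 222 mm from A.
ΣF_x = 0: A_x = 0.
ΣF_y = 0: A_y − 5.4·222 − 780 = 0 → A_y = 1979 N.
ΣM about A: M_A − (5.4·222)·222 − 780·177 + 83550 = 0 → M_A = 320600 N·mm.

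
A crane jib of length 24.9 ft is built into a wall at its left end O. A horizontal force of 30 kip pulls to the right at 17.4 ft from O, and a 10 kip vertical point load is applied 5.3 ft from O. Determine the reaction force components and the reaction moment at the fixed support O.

ΣF_x = 0: O_x + 30 = 0 → O_x = -30.00 kip.
ΣF_y = 0: O_y − 10 = 0 → O_y = 10.00 kip.
ΣM about O: M_O − 10·5.3 = 0 → M_O = 53.00 kip·ft.

O_x = -30.00 kip, O_y = 10.00 kip, M_O = 53.00 kip·ft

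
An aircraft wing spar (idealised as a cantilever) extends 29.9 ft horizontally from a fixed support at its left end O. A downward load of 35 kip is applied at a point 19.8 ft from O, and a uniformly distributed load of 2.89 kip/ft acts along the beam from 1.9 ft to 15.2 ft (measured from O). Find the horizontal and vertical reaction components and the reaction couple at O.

Resultant of the distributed load: 2.89 × 13.3 = 38.437 kip at 8.55 ft from O.
ΣF_x = 0: O_x = 0.
ΣF_y = 0: O_y − 35 − 2.89·13.3 = 0 → O_y = 73.44 kip.
ΣM about O: M_O − 35·19.8 − (2.89·13.3)·8.55 = 0 → M_O = 1022 kip·ft.

O_x = 0, O_y = 73.44 kip, M_O = 1022 kip·ft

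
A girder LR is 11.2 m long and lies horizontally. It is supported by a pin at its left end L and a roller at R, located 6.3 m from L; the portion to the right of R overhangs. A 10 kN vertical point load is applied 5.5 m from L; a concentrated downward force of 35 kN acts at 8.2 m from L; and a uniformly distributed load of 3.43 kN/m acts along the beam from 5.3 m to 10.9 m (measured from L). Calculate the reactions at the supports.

Resultant of the distributed load: 3.43 × 5.6 = 19.208 kN at 8.1 m from L.
ΣM about L: R_y·6.3 − 10·5.5 − 35·8.2 − (3.43·5.6)·8.1 = 0 → R_y = 497.5848/6.3 = 78.9817 ≈ 78.98 kN.
ΣF_y = 0: L_y + 78.9817 − 10 − 35 − 3.43·5.6 = 0 → L_y = -14.77 kN.
ΣF_x = 0: no horizontal applied forces, so L_x = 0.

L_x = 0, L_y = -14.77 kN, R_y = 78.98 kN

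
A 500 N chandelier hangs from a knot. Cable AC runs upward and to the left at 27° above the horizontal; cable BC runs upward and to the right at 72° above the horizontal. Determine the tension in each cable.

ΣF_x = 0: −T_AC·cos27° + T_BC·cos72° = 0 → T_BC = 2.88336·T_AC.
ΣF_y = 0: T_AC·sin27° + T_BC·sin72° = 500.
Substitute: T_AC·(0.45399 + 2.88336·0.951057) = 500 → T_AC = 156.434 ≈ 156.4 N.
Then T_BC = 2.88336 × 156.434 = 451.1 N.

T_AC = 156.4 N, T_BC = 451.1 N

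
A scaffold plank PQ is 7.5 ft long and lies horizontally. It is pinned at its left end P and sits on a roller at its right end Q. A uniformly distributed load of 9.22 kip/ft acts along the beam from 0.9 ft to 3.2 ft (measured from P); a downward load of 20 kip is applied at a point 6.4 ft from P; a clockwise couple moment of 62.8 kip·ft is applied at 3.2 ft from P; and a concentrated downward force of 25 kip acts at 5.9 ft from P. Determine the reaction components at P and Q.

P_x = 0, P_y = 15.30 kip, Q_y = 50.90 kip

Resultant of the distributed load: 9.22 × 2.3 = 21.206 kip at 2.05 ft from P.
Taking moments about P: Q_y·7.5 − (9.22·2.3)·2.05 − 20·6.4 − 62.8 − 25·5.9 = 0 → Q_y = 381.7723/7.5 = 50.903 ≈ 50.90 kip.
ΣF_y = 0: P_y + 50.903 − 9.22·2.3 − 20 − 25 = 0 → P_y = 15.30 kip.
ΣF_x = 0: no horizontal applied forces, so P_x = 0.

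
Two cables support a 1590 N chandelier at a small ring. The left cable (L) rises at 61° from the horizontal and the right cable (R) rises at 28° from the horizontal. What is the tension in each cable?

ΣF_x = 0: −T_L·cos61° + T_R·cos28° = 0 → T_R = 0.549081·T_L.
ΣF_y = 0: T_L·sin61° + T_R·sin28° = 1590.
Substitute: T_L·(0.87462 + 0.549081·0.469472) = 1590 → T_L = 1404.1 ≈ 1404 N.
Then T_R = 0.549081 × 1404.1 = 771.0 N.

T_L = 1404 N, T_R = 771.0 N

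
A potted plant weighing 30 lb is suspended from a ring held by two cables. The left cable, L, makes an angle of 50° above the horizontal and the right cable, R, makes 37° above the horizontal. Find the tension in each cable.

T_L = 23.99 lb, T_R = 19.31 lb

ΣF_x = 0: −T_L·cos50° + T_R·cos37° = 0 → T_R = 0.804857·T_L.
ΣF_y = 0: T_L·sin50° + T_R·sin37° = 30.
Substitute: T_L·(0.766044 + 0.804857·0.601815) = 30 → T_L = 23.992 ≈ 23.99 lb.
Then T_R = 0.804857 × 23.992 = 19.31 lb.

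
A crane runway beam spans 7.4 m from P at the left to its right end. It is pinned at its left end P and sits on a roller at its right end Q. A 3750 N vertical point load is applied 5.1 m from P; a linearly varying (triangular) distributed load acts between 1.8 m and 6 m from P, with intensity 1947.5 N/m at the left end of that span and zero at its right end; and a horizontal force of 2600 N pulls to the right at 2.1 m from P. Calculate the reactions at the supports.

P_x = -2600 N, P_y = 3487 N, Q_y = 4353 N

Resultant of the triangular load: ½ × 1947.5 × 4.2 = 4089.75 N, acting at 3.2 m from P (one-third of the span from the peak).
ΣM about P: Q_y·7.4 − 3750·5.1 − (½·1947.5·4.2)·3.2 = 0 → Q_y = 32212.2/7.4 = 4353 N.
ΣF_y = 0: P_y + 4353 − 3750 − ½·1947.5·4.2 = 0 → P_y = 3487 N.
ΣF_x = 0: P_x + 2600 = 0 → P_x = -2600 N.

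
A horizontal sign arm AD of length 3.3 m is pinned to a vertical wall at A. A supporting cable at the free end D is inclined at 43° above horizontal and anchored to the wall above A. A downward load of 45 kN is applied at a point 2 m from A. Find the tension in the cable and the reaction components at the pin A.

T = 39.99 kN, A_x = 29.25 kN, A_y = 17.73 kN

ΣM about A: T·sin43°·3.3 − 45·2 = 0 → T = 90/(3.3·0.681998) = 39.9895 ≈ 39.99 kN.
ΣF_x = 0: A_x − T·cos43° = 0 → A_x = 39.9895 × 0.731354 = 29.25 kN.
ΣF_y = 0: A_y + T·sin43° − 45 = 0 → A_y = 45 − 39.9895 × 0.681998 = 17.73 kN.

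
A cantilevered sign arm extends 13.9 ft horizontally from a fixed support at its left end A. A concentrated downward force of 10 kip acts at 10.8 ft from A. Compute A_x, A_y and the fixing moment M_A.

ΣF_x = 0: A_x = 0.
ΣF_y = 0: A_y − 10 = 0 → A_y = 10.00 kip.
ΣM about A: M_A − 10·10.8 = 0 → M_A = 108.0 kip·ft.

A_x = 0, A_y = 10.00 kip, M_A = 108.0 kip·ft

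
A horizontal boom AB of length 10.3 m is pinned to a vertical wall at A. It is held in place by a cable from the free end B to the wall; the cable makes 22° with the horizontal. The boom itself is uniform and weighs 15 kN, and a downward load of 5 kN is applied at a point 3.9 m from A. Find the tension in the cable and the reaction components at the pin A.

ΣM about A: T·sin22°·10.3 − 15·5.15 − 5·3.9 = 0 → T = 96.75/(10.3·0.374607) = 25.0748 ≈ 25.07 kN.
ΣF_x = 0: A_x − T·cos22° = 0 → A_x = 25.0748 × 0.927184 = 23.25 kN.
ΣF_y = 0: A_y + T·sin22° − 15 − 5 = 0 → A_y = 20 − 25.0748 × 0.374607 = 10.61 kN.

T = 25.07 kN, A_x = 23.25 kN, A_y = 10.61 kN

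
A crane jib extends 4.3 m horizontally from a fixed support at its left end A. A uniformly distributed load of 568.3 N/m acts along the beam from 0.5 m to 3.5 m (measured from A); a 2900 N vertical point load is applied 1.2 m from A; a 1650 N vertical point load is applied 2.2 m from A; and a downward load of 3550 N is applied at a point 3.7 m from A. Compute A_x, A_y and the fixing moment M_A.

Resultant of the distributed load: 568.3 × 3 = 1704.9 N at 2 m from A.
ΣF_x = 0: A_x = 0.
ΣF_y = 0: A_y − 568.3·3 − 2900 − 1650 − 3550 = 0 → A_y = 9805 N.
ΣM about A: M_A − (568.3·3)·2 − 2900·1.2 − 1650·2.2 − 3550·3.7 = 0 → M_A = 23650 N·m.

A_x = 0, A_y = 9805 N, M_A = 23650 N·m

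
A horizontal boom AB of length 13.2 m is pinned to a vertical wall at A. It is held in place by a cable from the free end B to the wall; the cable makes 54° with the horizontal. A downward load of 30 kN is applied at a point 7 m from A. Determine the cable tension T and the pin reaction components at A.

ΣM about A: T·sin54°·13.2 − 30·7 = 0 → T = 210/(13.2·0.809017) = 19.6647 ≈ 19.66 kN.
ΣF_x = 0: A_x − T·cos54° = 0 → A_x = 19.6647 × 0.587785 = 11.56 kN.
ΣF_y = 0: A_y + T·sin54° − 30 = 0 → A_y = 30 − 19.6647 × 0.809017 = 14.09 kN.

T = 19.66 kN, A_x = 11.56 kN, A_y = 14.09 kN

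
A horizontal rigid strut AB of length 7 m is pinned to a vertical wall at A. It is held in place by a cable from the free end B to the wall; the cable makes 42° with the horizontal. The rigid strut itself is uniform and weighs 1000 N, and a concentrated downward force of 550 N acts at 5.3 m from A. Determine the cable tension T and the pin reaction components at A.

ΣM about A: T·sin42°·7 − 1000·3.5 − 550·5.3 = 0 → T = 6415/(7·0.669131) = 1369.58 ≈ 1370 N.
ΣF_x = 0: A_x − T·cos42° = 0 → A_x = 1369.58 × 0.743145 = 1018 N.
ΣF_y = 0: A_y + T·sin42° − 1000 − 550 = 0 → A_y = 1550 − 1369.58 × 0.669131 = 633.6 N.

T = 1370 N, A_x = 1018 N, A_y = 633.6 N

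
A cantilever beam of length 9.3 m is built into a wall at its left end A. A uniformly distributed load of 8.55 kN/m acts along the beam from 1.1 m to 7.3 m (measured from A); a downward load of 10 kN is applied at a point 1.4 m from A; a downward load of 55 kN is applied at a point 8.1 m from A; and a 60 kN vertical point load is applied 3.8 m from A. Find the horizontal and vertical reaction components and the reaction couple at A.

Resultant of the distributed load: 8.55 × 6.2 = 53.01 kN at 4.2 m from A.
ΣF_x = 0: A_x = 0.
ΣF_y = 0: A_y − 8.55·6.2 − 10 − 55 − 60 = 0 → A_y = 178.0 kN.
ΣM about A: M_A − (8.55·6.2)·4.2 − 10·1.4 − 55·8.1 − 60·3.8 = 0 → M_A = 910.1 kN·m.

A_x = 0, A_y = 178.0 kN, M_A = 910.1 kN·m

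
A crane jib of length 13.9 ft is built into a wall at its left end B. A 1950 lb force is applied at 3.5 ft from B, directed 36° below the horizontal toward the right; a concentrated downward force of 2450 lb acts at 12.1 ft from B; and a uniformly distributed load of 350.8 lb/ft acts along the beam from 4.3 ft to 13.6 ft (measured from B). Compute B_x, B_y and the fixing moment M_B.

B_x = -1578 lb, B_y = 6859 lb, M_B = 62860 lb·ft

Resultant of the distributed load: 350.8 × 9.3 = 3262.44 lb at 8.95 ft from B.
ΣF_x = 0: B_x + 1950·cos36° = 0 → B_x = -1578 lb.
ΣF_y = 0: B_y − 1950·sin36° − 2450 − 350.8·9.3 = 0 → B_y = 6859 lb.
ΣM about B: M_B − 1950·sin36°·3.5 − 2450·12.1 − (350.8·9.3)·8.95 = 0 → M_B = 62860 lb·ft.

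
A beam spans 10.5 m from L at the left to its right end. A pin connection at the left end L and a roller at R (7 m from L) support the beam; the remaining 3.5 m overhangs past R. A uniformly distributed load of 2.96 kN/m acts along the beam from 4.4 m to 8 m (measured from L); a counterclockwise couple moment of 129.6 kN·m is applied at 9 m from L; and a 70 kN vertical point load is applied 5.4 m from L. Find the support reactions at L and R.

Resultant of the distributed load: 2.96 × 3.6 = 10.656 kN at 6.2 m from L.
ΣM about L: R_y·7 − (2.96·3.6)·6.2 + 129.6 − 70·5.4 = 0 → R_y = 314.4672/7 = 44.9239 ≈ 44.92 kN.
ΣF_y = 0: L_y + 44.9239 − 2.96·3.6 − 70 = 0 → L_y = 35.73 kN.
ΣF_x = 0: no horizontal applied forces, so L_x = 0.

L_x = 0, L_y = 35.73 kN, R_y = 44.92 kN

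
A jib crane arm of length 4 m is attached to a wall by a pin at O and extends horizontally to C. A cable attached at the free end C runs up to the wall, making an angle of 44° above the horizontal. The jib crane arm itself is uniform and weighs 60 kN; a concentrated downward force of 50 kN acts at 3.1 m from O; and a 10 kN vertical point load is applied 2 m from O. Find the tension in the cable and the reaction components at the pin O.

ΣM about O: T·sin44°·4 − 60·2 − 50·3.1 − 10·2 = 0 → T = 295/(4·0.694658) = 106.167 ≈ 106.2 kN.
ΣF_x = 0: O_x − T·cos44° = 0 → O_x = 106.167 × 0.71934 = 76.37 kN.
ΣF_y = 0: O_y + T·sin44° − 60 − 50 − 10 = 0 → O_y = 120 − 106.167 × 0.694658 = 46.25 kN.

T = 106.2 kN, O_x = 76.37 kN, O_y = 46.25 kN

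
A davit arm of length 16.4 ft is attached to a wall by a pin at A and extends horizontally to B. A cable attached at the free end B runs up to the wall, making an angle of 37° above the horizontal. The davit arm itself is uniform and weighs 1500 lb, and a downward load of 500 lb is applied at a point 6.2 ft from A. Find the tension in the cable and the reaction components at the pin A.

ΣM about A: T·sin37°·16.4 − 1500·8.2 − 500·6.2 = 0 → T = 15400/(16.4·0.601815) = 1560.32 ≈ 1560 lb.
ΣF_x = 0: A_x − T·cos37° = 0 → A_x = 1560.32 × 0.798636 = 1246 lb.
ΣF_y = 0: A_y + T·sin37° − 1500 − 500 = 0 → A_y = 2000 − 1560.32 × 0.601815 = 1061 lb.

T = 1560 lb, A_x = 1246 lb, A_y = 1061 lb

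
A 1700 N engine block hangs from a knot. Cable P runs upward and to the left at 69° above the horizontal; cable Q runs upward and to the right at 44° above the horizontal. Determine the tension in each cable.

T_P = 1328 N, T_Q = 661.8 N

ΣF_x = 0: −T_P·cos69° + T_Q·cos44° = 0 → T_Q = 0.49819·T_P.
ΣF_y = 0: T_P·sin69° + T_Q·sin44° = 1700.
Substitute: T_P·(0.93358 + 0.49819·0.694658) = 1700 → T_P = 1328.49 ≈ 1328 N.
Then T_Q = 0.49819 × 1328.49 = 661.8 N.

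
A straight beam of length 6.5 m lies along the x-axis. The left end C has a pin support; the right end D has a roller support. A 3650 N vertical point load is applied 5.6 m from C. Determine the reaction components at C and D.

C_x = 0, C_y = 505.4 N, D_y = 3145 N

Moments about C: D_y·6.5 − 3650·5.6 = 0 → D_y = 20440/6.5 = 3144.62 ≈ 3145 N.
ΣF_y = 0: C_y + 3144.62 − 3650 = 0 → C_y = 505.4 N.
ΣF_x = 0: no horizontal applied forces, so C_x = 0.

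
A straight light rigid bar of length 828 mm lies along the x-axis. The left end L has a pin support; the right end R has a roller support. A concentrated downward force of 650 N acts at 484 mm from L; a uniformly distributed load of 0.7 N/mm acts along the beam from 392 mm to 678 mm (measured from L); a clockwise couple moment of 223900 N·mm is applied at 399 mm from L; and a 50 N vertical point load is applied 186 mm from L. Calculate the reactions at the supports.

L_x = 0, L_y = 109.2 N, R_y = 791.0 N

Resultant of the distributed load: 0.7 × 286 = 200.2 N at 535 mm from L.
Taking moments about L: R_y·828 − 650·484 − (0.7·286)·535 − 223900 − 50·186 = 0 → R_y = 654907/828 = 790.95 ≈ 791.0 N.
ΣF_y = 0: L_y + 790.95 − 650 − 0.7·286 − 50 = 0 → L_y = 109.2 N.
ΣF_x = 0: no horizontal applied forces, so L_x = 0.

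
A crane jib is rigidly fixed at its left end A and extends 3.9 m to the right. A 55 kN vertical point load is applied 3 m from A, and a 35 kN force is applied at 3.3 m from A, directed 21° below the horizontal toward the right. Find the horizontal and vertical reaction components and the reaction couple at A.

A_x = -32.68 kN, A_y = 67.54 kN, M_A = 206.4 kN·m

ΣF_x = 0: A_x + 35·cos21° = 0 → A_x = -32.68 kN.
ΣF_y = 0: A_y − 55 − 35·sin21° = 0 → A_y = 67.54 kN.
ΣM about A: M_A − 55·3 − 35·sin21°·3.3 = 0 → M_A = 206.4 kN·m.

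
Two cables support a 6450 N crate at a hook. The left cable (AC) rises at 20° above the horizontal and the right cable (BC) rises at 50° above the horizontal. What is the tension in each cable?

T_AC = 4412 N, T_BC = 6450 N

ΣF_x = 0: −T_AC·cos20° + T_BC·cos50° = 0 → T_BC = 1.4619·T_AC.
ΣF_y = 0: T_AC·sin20° + T_BC·sin50° = 6450.
Substitute: T_AC·(0.34202 + 1.4619·0.766044) = 6450 → T_AC = 4412.07 ≈ 4412 N.
Then T_BC = 1.4619 × 4412.07 = 6450 N.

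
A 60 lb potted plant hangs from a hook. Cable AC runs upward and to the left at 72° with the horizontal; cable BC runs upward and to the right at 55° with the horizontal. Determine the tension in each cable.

T_AC = 43.09 lb, T_BC = 23.22 lb

ΣF_x = 0: −T_AC·cos72° + T_BC·cos55° = 0 → T_BC = 0.538755·T_AC.
ΣF_y = 0: T_AC·sin72° + T_BC·sin55° = 60.
Substitute: T_AC·(0.951057 + 0.538755·0.819152) = 60 → T_AC = 43.0917 ≈ 43.09 lb.
Then T_BC = 0.538755 × 43.0917 = 23.22 lb.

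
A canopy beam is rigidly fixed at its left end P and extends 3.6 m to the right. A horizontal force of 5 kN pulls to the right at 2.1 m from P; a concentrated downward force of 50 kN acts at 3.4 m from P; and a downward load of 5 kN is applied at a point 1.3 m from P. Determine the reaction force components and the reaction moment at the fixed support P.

P_x = -5.000 kN, P_y = 55.00 kN, M_P = 176.5 kN·m

ΣF_x = 0: P_x + 5 = 0 → P_x = -5.000 kN.
ΣF_y = 0: P_y − 50 − 5 = 0 → P_y = 55.00 kN.
ΣM about P: M_P − 50·3.4 − 5·1.3 = 0 → M_P = 176.5 kN·m.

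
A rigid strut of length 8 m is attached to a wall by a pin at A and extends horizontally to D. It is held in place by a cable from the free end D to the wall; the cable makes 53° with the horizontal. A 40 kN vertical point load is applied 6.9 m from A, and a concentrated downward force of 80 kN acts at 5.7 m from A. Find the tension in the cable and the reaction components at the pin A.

ΣM about A: T·sin53°·8 − 40·6.9 − 80·5.7 = 0 → T = 732/(8·0.798636) = 114.57 ≈ 114.6 kN.
ΣF_x = 0: A_x − T·cos53° = 0 → A_x = 114.57 × 0.601815 = 68.95 kN.
ΣF_y = 0: A_y + T·sin53° − 40 − 80 = 0 → A_y = 120 − 114.57 × 0.798636 = 28.50 kN.

T = 114.6 kN, A_x = 68.95 kN, A_y = 28.50 kN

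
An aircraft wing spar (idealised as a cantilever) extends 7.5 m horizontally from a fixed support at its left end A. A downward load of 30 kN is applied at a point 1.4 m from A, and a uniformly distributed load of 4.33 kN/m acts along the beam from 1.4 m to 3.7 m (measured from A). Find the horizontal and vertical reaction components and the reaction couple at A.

Resultant of the distributed load: 4.33 × 2.3 = 9.959 kN at 2.55 m from A.
ΣF_x = 0: A_x = 0.
ΣF_y = 0: A_y − 30 − 4.33·2.3 = 0 → A_y = 39.96 kN.
ΣM about A: M_A − 30·1.4 − (4.33·2.3)·2.55 = 0 → M_A = 67.40 kN·m.

A_x = 0, A_y = 39.96 kN, M_A = 67.40 kN·m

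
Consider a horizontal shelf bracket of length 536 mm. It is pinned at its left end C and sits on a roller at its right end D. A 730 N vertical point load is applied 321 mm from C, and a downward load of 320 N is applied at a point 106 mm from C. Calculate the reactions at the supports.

Moments about C: D_y·536 − 730·321 − 320·106 = 0 → D_y = 268250/536 = 500.466 ≈ 500.5 N.
ΣF_y = 0: C_y + 500.466 − 730 − 320 = 0 → C_y = 549.5 N.
ΣF_x = 0: no horizontal applied forces, so C_x = 0.

C_x = 0, C_y = 549.5 N, D_y = 500.5 N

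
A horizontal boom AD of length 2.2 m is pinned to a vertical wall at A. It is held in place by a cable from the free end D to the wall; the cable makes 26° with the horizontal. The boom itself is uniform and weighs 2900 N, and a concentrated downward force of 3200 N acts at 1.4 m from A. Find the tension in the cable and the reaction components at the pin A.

T = 7953 N, A_x = 7148 N, A_y = 2614 N

ΣM about A: T·sin26°·2.2 − 2900·1.1 − 3200·1.4 = 0 → T = 7670/(2.2·0.438371) = 7953 N.
ΣF_x = 0: A_x − T·cos26° = 0 → A_x = 7953 × 0.898794 = 7148 N.
ΣF_y = 0: A_y + T·sin26° − 2900 − 3200 = 0 → A_y = 6100 − 7953 × 0.438371 = 2614 N.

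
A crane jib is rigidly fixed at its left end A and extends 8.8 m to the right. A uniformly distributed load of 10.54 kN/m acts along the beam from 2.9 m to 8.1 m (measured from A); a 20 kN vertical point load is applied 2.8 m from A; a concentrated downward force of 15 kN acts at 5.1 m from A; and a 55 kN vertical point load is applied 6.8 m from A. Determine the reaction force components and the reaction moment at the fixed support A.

A_x = 0, A_y = 144.8 kN, M_A = 807.9 kN·m

Resultant of the distributed load: 10.54 × 5.2 = 54.808 kN at 5.5 m from A.
ΣF_x = 0: A_x = 0.
ΣF_y = 0: A_y − 10.54·5.2 − 20 − 15 − 55 = 0 → A_y = 144.8 kN.
ΣM about A: M_A − (10.54·5.2)·5.5 − 20·2.8 − 15·5.1 − 55·6.8 = 0 → M_A = 807.9 kN·m.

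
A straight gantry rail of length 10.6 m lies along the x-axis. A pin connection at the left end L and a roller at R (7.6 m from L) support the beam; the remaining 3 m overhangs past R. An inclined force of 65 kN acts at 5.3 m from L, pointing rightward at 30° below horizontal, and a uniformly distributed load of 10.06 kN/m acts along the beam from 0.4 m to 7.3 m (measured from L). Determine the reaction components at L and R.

Resultant of the distributed load: 10.06 × 6.9 = 69.414 kN at 3.85 m from L.
ΣM about L: R_y·7.6 − 65·sin30°·5.3 − (10.06·6.9)·3.85 = 0 → R_y = 439.4939/7.6 = 57.8281 ≈ 57.83 kN.
ΣF_y = 0: L_y + 57.8281 − 65·sin30° − 10.06·6.9 = 0 → L_y = 44.09 kN.
ΣF_x = 0: L_x + 65·cos30° = 0 → L_x = -56.29 kN.

L_x = -56.29 kN, L_y = 44.09 kN, R_y = 57.83 kN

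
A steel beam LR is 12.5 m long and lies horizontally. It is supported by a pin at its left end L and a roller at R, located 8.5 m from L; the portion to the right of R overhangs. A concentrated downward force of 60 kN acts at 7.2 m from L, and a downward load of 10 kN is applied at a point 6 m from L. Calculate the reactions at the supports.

Taking moments about L: R_y·8.5 − 60·7.2 − 10·6 = 0 → R_y = 492/8.5 = 57.8824 ≈ 57.88 kN.
ΣF_y = 0: L_y + 57.8824 − 60 − 10 = 0 → L_y = 12.12 kN.
ΣF_x = 0: no horizontal applied forces, so L_x = 0.

L_x = 0, L_y = 12.12 kN, R_y = 57.88 kN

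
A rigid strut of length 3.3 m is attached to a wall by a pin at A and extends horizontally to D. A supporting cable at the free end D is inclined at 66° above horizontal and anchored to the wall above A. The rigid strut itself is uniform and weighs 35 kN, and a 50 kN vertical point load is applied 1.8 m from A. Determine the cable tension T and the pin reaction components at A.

T = 49.01 kN, A_x = 19.93 kN, A_y = 40.23 kN

ΣM about A: T·sin66°·3.3 − 35·1.65 − 50·1.8 = 0 → T = 147.75/(3.3·0.913545) = 49.0099 ≈ 49.01 kN.
ΣF_x = 0: A_x − T·cos66° = 0 → A_x = 49.0099 × 0.406737 = 19.93 kN.
ΣF_y = 0: A_y + T·sin66° − 35 − 50 = 0 → A_y = 85 − 49.0099 × 0.913545 = 40.23 kN.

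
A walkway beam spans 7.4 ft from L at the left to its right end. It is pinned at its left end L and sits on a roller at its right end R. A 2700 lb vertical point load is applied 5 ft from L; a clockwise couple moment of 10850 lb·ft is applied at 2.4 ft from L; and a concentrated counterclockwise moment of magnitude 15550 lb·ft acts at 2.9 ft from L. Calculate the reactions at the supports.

ΣM about L: R_y·7.4 − 2700·5 − 10850 + 15550 = 0 → R_y = 8800/7.4 = 1189.19 ≈ 1189 lb.
ΣF_y = 0: L_y + 1189.19 − 2700 = 0 → L_y = 1511 lb.
ΣF_x = 0: no horizontal applied forces, so L_x = 0.

L_x = 0, L_y = 1511 lb, R_y = 1189 lb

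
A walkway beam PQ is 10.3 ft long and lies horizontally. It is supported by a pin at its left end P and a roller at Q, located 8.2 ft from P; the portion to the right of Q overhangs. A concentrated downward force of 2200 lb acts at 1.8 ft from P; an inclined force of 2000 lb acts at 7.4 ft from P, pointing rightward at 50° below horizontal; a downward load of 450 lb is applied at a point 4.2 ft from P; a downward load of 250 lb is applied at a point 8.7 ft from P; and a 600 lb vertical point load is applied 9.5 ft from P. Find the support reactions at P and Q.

P_x = -1286 lb, P_y = 1976 lb, Q_y = 3056 lb

Taking moments about P: Q_y·8.2 − 2200·1.8 − 2000·sin50°·7.4 − 450·4.2 − 250·8.7 − 600·9.5 = 0 → Q_y = 25062.5/8.2 = 3056.4 ≈ 3056 lb.
ΣF_y = 0: P_y + 3056.4 − 2200 − 2000·sin50° − 450 − 250 − 600 = 0 → P_y = 1976 lb.
ΣF_x = 0: P_x + 2000·cos50° = 0 → P_x = -1286 lb.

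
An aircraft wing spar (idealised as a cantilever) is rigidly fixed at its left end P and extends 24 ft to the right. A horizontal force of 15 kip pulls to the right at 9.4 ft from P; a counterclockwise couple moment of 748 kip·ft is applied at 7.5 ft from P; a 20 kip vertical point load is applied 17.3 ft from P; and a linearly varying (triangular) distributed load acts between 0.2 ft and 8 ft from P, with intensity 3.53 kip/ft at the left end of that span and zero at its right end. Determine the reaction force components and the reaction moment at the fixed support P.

P_x = -15.00 kip, P_y = 33.77 kip, M_P = -363.5 kip·ft

Resultant of the triangular load: ½ × 3.53 × 7.8 = 13.767 kip, acting at 2.8 ft from P (one-third of the span from the peak).
ΣF_x = 0: P_x + 15 = 0 → P_x = -15.00 kip.
ΣF_y = 0: P_y − 20 − ½·3.53·7.8 = 0 → P_y = 33.77 kip.
ΣM about P: M_P + 748 − 20·17.3 − (½·3.53·7.8)·2.8 = 0 → M_P = -363.5 kip·ft.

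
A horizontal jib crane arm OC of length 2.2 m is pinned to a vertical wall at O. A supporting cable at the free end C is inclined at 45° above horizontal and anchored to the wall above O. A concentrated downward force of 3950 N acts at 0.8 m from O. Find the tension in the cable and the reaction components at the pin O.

T = 2031 N, O_x = 1436 N, O_y = 2514 N

ΣM about O: T·sin45°·2.2 − 3950·0.8 = 0 → T = 3160/(2.2·0.707107) = 2031.32 ≈ 2031 N.
ΣF_x = 0: O_x − T·cos45° = 0 → O_x = 2031.32 × 0.707107 = 1436 N.
ΣF_y = 0: O_y + T·sin45° − 3950 = 0 → O_y = 3950 − 2031.32 × 0.707107 = 2514 N.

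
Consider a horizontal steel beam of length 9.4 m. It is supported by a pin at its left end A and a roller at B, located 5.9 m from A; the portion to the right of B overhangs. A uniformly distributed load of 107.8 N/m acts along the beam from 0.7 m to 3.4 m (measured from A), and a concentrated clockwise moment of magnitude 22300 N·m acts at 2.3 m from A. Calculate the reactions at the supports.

Resultant of the distributed load: 107.8 × 2.7 = 291.06 N at 2.05 m from A.
Moments about A: B_y·5.9 − (107.8·2.7)·2.05 − 22300 = 0 → B_y = 22896.673/5.9 = 3880.79 ≈ 3881 N.
ΣF_y = 0: A_y + 3880.79 − 107.8·2.7 = 0 → A_y = -3590 N.
ΣF_x = 0: no horizontal applied forces, so A_x = 0.

A_x = 0, A_y = -3590 N, B_y = 3881 N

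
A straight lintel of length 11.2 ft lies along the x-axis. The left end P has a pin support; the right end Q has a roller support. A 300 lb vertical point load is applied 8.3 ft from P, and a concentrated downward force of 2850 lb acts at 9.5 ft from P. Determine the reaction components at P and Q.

P_x = 0, P_y = 510.3 lb, Q_y = 2640 lb

Taking moments about P: Q_y·11.2 − 300·8.3 − 2850·9.5 = 0 → Q_y = 29565/11.2 = 2639.73 ≈ 2640 lb.
ΣF_y = 0: P_y + 2639.73 − 300 − 2850 = 0 → P_y = 510.3 lb.
ΣF_x = 0: no horizontal applied forces, so P_x = 0.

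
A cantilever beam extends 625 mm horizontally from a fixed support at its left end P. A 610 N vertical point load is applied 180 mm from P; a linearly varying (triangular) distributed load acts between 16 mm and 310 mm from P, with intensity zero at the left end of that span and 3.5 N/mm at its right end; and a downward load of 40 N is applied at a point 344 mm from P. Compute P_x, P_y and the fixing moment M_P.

Resultant of the triangular load: ½ × 3.5 × 294 = 514.5 N, acting at 212 mm from P (one-third of the span from the peak).
ΣF_x = 0: P_x = 0.
ΣF_y = 0: P_y − 610 − ½·3.5·294 − 40 = 0 → P_y = 1164 N.
ΣM about P: M_P − 610·180 − (½·3.5·294)·212 − 40·344 = 0 → M_P = 232600 N·mm.

P_x = 0, P_y = 1164 N, M_P = 232600 N·mm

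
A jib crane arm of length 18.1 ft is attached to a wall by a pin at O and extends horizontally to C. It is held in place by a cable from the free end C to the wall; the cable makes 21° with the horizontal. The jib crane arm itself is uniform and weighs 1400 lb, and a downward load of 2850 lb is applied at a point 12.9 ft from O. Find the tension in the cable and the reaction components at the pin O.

T = 7621 lb, O_x = 7115 lb, O_y = 1519 lb

ΣM about O: T·sin21°·18.1 − 1400·9.05 − 2850·12.9 = 0 → T = 49435/(18.1·0.358368) = 7621.26 ≈ 7621 lb.
ΣF_x = 0: O_x − T·cos21° = 0 → O_x = 7621.26 × 0.93358 = 7115 lb.
ΣF_y = 0: O_y + T·sin21° − 1400 − 2850 = 0 → O_y = 4250 − 7621.26 × 0.358368 = 1519 lb.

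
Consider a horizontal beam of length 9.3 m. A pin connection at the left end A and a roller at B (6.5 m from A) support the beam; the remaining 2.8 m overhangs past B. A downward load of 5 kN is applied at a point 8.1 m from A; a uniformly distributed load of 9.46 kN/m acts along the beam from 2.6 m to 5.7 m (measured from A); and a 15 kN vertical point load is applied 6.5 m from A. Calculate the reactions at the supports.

Resultant of the distributed load: 9.46 × 3.1 = 29.326 kN at 4.15 m from A.
Taking moments about A: B_y·6.5 − 5·8.1 − (9.46·3.1)·4.15 − 15·6.5 = 0 → B_y = 259.7029/6.5 = 39.9543 ≈ 39.95 kN.
ΣF_y = 0: A_y + 39.9543 − 5 − 9.46·3.1 − 15 = 0 → A_y = 9.372 kN.
ΣF_x = 0: no horizontal applied forces, so A_x = 0.

A_x = 0, A_y = 9.372 kN, B_y = 39.95 kN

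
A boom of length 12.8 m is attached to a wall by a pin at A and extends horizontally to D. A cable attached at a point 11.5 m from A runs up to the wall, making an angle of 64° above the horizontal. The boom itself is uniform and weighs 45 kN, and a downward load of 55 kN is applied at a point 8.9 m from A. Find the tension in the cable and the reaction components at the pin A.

ΣM about A: T·sin64°·11.5 − 45·6.4 − 55·8.9 = 0 → T = 777.5/(11.5·0.898794) = 75.2216 ≈ 75.22 kN.
ΣF_x = 0: A_x − T·cos64° = 0 → A_x = 75.2216 × 0.438371 = 32.97 kN.
ΣF_y = 0: A_y + T·sin64° − 45 − 55 = 0 → A_y = 100 − 75.2216 × 0.898794 = 32.39 kN.

T = 75.22 kN, A_x = 32.97 kN, A_y = 32.39 kN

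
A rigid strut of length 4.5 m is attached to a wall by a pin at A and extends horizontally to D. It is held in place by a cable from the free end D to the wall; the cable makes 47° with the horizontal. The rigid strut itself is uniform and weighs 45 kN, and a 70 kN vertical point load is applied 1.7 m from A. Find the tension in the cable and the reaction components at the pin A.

ΣM about A: T·sin47°·4.5 − 45·2.25 − 70·1.7 = 0 → T = 220.25/(4.5·0.731354) = 66.9231 ≈ 66.92 kN.
ΣF_x = 0: A_x − T·cos47° = 0 → A_x = 66.9231 × 0.681998 = 45.64 kN.
ΣF_y = 0: A_y + T·sin47° − 45 − 70 = 0 → A_y = 115 − 66.9231 × 0.731354 = 66.06 kN.

T = 66.92 kN, A_x = 45.64 kN, A_y = 66.06 kN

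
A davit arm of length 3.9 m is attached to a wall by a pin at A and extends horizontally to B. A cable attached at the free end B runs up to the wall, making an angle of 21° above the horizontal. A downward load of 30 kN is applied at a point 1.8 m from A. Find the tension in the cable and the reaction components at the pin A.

ΣM about A: T·sin21°·3.9 − 30·1.8 = 0 → T = 54/(3.9·0.358368) = 38.6367 ≈ 38.64 kN.
ΣF_x = 0: A_x − T·cos21° = 0 → A_x = 38.6367 × 0.93358 = 36.07 kN.
ΣF_y = 0: A_y + T·sin21° − 30 = 0 → A_y = 30 − 38.6367 × 0.358368 = 16.15 kN.

T = 38.64 kN, A_x = 36.07 kN, A_y = 16.15 kN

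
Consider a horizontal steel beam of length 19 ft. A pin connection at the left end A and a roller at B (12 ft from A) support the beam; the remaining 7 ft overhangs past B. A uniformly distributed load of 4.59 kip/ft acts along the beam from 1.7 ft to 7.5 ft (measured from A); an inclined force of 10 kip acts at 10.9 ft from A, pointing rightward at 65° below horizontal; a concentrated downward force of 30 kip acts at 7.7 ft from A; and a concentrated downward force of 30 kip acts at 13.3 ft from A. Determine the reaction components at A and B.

A_x = -4.226 kip, A_y = 24.75 kip, B_y = 70.94 kip

Resultant of the distributed load: 4.59 × 5.8 = 26.622 kip at 4.6 ft from A.
Taking moments about A: B_y·12 − (4.59·5.8)·4.6 − 10·sin65°·10.9 − 30·7.7 − 30·13.3 = 0 → B_y = 851.249/12 = 70.9374 ≈ 70.94 kip.
ΣF_y = 0: A_y + 70.9374 − 4.59·5.8 − 10·sin65° − 30 − 30 = 0 → A_y = 24.75 kip.
ΣF_x = 0: A_x + 10·cos65° = 0 → A_x = -4.226 kip.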